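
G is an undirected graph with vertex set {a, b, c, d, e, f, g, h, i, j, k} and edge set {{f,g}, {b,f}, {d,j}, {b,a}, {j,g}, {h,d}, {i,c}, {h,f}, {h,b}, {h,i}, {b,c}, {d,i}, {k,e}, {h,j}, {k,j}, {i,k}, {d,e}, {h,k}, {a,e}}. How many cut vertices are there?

0

Removing k, for instance, still leaves 1 component. No single vertex removal increases the component count — the graph has no articulation points.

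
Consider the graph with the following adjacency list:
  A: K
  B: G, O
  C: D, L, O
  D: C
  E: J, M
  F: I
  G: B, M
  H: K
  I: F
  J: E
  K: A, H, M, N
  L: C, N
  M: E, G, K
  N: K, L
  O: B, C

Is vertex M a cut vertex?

Deleting M raises the number of components from 2 to 3, so M is a cut vertex.

Yes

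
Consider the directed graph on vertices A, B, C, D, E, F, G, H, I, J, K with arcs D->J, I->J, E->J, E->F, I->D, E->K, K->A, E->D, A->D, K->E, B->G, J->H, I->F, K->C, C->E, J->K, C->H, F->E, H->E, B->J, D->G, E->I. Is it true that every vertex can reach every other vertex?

There is no directed path from J to B, so the graph is not strongly connected.

No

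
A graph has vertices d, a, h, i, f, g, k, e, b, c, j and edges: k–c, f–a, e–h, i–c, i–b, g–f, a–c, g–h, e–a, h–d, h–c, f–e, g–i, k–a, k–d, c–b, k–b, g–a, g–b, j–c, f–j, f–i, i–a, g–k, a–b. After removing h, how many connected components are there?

1

With h gone, the remaining components are: {a, b, c, d, e, f, g, i, j, k}.
That is 1 component.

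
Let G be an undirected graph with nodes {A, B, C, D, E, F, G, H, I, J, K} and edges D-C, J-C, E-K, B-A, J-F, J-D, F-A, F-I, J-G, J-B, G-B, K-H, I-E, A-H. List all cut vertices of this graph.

Removing J increases the component count from 1 to 2, so J is a cut vertex.
By contrast removing C leaves 1 component; it is not a cut vertex. No other vertex is a cut vertex either.

J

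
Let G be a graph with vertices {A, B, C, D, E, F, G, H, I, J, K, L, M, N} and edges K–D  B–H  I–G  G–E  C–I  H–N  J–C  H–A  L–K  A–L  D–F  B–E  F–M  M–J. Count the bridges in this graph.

1

The edges on the cycle B-H-A-L-K-D-F-M-J-C-I-G-E-B are not bridges since each lies on that cycle.
But removing H–N disconnects H from N — this is a bridge.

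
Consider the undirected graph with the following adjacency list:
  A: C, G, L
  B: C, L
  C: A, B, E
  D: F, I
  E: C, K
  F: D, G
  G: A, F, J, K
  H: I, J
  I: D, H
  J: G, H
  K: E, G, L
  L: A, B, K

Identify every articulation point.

Removing G increases the component count from 1 to 2, so G is a cut vertex.
By contrast removing F leaves 1 component; it is not a cut vertex. No other vertex is a cut vertex either.

G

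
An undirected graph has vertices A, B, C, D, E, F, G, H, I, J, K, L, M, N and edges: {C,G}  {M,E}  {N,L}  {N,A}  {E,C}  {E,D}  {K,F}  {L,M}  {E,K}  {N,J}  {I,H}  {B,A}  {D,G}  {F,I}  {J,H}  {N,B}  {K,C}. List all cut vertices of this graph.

N

Removing N increases the component count from 1 to 2, so N is a cut vertex.
By contrast removing M leaves 1 component; it is not a cut vertex. No other vertex is a cut vertex either.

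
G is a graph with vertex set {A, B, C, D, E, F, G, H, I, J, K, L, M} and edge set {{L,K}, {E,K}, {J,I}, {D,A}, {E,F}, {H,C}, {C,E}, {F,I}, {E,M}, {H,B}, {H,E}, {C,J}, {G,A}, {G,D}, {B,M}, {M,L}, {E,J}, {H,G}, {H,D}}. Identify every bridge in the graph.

The edges on the cycle H-G-A-D-H are not bridges since each lies on that cycle.
Every edge lies on some cycle, so there are no bridges.

none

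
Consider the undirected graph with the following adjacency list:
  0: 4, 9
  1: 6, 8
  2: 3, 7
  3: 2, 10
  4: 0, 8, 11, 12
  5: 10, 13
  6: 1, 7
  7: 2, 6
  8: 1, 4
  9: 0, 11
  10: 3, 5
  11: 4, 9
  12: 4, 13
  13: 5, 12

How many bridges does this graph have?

The edges on the cycle 4-12-13-5-10-3-2-7-6-1-8-4 are not bridges since each lies on that cycle.
Every edge lies on some cycle, so there are no bridges.

0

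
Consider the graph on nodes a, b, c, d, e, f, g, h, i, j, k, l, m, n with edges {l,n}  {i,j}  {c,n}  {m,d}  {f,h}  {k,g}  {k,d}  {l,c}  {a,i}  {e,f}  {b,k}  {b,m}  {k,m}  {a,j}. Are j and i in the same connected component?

Yes

From j we can reach a, i, j, which includes i.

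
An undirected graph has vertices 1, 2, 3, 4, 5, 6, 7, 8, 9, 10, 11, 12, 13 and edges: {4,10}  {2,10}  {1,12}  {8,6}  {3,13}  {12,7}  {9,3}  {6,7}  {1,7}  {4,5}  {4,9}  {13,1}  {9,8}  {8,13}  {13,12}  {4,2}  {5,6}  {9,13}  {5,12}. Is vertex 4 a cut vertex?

Deleting 4 raises the number of components from 2 to 3, so 4 is a cut vertex.

Yes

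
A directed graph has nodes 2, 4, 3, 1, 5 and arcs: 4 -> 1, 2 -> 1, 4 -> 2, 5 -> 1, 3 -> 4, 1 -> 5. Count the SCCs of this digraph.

4

{1, 5} are all mutually reachable — one SCC of size 2.
{2} is an SCC by itself.
{3} is an SCC by itself.
{4} is an SCC by itself.
That gives 4 strongly connected components.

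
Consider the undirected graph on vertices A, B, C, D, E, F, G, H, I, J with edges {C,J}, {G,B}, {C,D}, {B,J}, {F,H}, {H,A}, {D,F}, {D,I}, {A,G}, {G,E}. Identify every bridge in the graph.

The edges on the cycle C-D-F-H-A-G-B-J-C are not bridges since each lies on that cycle.
But removing I–D disconnects I from D; removing E–G disconnects E from G — these are bridges.

D-I, E-G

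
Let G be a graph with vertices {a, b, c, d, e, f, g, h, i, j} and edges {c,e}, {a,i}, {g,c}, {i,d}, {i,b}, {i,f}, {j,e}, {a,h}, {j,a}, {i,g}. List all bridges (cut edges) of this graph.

a-h, b-i, d-i, f-i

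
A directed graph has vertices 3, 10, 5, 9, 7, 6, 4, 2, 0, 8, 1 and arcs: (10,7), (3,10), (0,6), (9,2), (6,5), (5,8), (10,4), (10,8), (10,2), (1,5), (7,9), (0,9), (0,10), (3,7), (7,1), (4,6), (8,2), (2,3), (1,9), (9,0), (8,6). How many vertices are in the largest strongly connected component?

{0, 1, 2, 3, 4, 5, 6, 7, 8, 9, 10} are all mutually reachable — one SCC of size 11.
The largest has 11 vertices.

11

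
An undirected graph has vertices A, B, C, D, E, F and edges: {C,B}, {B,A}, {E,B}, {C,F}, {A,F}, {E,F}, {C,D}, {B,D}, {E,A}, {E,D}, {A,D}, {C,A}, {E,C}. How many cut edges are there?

The edges on the cycle B-A-D-B are not bridges since each lies on that cycle.
Every edge lies on some cycle, so there are no bridges.

0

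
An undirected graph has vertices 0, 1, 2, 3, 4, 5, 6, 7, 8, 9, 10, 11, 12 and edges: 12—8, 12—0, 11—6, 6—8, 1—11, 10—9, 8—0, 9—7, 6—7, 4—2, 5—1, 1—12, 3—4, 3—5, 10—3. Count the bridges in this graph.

2

The edges on the cycle 1-12-0-8-6-11-1 are not bridges since each lies on that cycle.
But removing 3—4 disconnects 3 from 4; removing 2—4 disconnects 2 from 4 — these are bridges.
That makes 2 bridges.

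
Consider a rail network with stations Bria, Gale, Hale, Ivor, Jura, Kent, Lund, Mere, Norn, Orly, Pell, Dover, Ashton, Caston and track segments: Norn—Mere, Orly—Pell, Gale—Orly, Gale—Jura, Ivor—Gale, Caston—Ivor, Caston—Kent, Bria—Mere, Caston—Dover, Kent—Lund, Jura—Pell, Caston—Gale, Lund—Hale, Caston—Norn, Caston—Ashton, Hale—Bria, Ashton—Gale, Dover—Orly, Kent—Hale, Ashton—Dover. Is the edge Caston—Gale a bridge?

After removing Caston—Gale, the path Caston-Ivor-Gale still connects them, so the edge is not a bridge.

No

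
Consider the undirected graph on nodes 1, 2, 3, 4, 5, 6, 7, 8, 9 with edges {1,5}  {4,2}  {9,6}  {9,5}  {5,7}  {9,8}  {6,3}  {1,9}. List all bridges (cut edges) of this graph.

2-4, 3-6, 5-7, 6-9, 8-9

The edges on the cycle 1-9-5-1 are not bridges since each lies on that cycle.
But removing 2–4 disconnects 2 from 4; removing 5–7 disconnects 5 from 7; removing 6–3 disconnects 6 from 3; removing 9–8 disconnects 9 from 8 — these are bridges.
In total 5 edges are bridges.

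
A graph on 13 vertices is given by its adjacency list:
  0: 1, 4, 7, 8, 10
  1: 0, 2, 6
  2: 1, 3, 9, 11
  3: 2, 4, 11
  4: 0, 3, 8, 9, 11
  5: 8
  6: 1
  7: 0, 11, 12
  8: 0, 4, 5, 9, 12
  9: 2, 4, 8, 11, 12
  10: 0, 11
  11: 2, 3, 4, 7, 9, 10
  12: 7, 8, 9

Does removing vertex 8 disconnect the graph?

Yes

Deleting 8 raises the number of components from 1 to 2, so 8 is a cut vertex.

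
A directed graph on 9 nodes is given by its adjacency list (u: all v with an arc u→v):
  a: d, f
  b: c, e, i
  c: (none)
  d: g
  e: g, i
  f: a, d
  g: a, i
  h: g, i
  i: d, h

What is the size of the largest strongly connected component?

6

{a, d, f, g, h, i} are all mutually reachable — one SCC of size 6.
{c} is an SCC by itself.
{e} is an SCC by itself.
{b} is an SCC by itself.
The largest has 6 vertices.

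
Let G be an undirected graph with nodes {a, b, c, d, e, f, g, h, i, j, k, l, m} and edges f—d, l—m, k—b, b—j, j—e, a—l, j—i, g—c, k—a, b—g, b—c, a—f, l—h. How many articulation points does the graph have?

Removing a increases the component count from 1 to 3, so a is a cut vertex.
Removing b increases the component count from 1 to 3, so b is a cut vertex.
Removing f increases the component count from 1 to 2, so f is a cut vertex.
Likewise j, k, l are cut vertices.
By contrast removing g leaves 1 component; it is not a cut vertex. No other vertex is a cut vertex either.

6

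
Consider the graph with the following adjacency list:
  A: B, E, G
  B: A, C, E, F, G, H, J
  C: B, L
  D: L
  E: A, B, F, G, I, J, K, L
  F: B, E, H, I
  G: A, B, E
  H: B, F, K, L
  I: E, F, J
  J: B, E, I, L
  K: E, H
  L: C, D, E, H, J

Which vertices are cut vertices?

Removing L increases the component count from 1 to 2, so L is a cut vertex.
By contrast removing B leaves 1 component; it is not a cut vertex. No other vertex is a cut vertex either.

L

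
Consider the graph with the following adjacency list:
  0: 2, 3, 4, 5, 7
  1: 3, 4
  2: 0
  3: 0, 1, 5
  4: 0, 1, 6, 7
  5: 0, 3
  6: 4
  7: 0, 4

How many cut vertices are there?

Removing 0 increases the component count from 1 to 2, so 0 is a cut vertex.
Removing 4 increases the component count from 1 to 2, so 4 is a cut vertex.
By contrast removing 1 leaves 1 component; it is not a cut vertex. No other vertex is a cut vertex either.

2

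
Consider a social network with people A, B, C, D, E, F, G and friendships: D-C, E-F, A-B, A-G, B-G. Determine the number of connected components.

Starting from C we can reach C, D. That is one component of size 2.
Starting from E we can reach E, F. That is one component of size 2.
Starting from A we can reach A, B, G. That is one component of size 3.
Total: 3 components.

3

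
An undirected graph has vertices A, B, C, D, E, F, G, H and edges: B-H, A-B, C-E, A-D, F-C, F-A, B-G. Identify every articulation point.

A, B, C, F

Removing A increases the component count from 1 to 3, so A is a cut vertex.
Removing B increases the component count from 1 to 3, so B is a cut vertex.
Removing C increases the component count from 1 to 2, so C is a cut vertex.
Likewise F is a cut vertex.
By contrast removing D leaves 1 component; it is not a cut vertex. No other vertex is a cut vertex either.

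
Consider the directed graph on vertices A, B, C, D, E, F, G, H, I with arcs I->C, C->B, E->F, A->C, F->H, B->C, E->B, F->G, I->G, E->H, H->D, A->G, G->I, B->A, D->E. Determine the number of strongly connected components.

{A, B, C, G, I} are all mutually reachable — one SCC of size 5.
{D, E, F, H} are all mutually reachable — one SCC of size 4.
That gives 2 strongly connected components.

2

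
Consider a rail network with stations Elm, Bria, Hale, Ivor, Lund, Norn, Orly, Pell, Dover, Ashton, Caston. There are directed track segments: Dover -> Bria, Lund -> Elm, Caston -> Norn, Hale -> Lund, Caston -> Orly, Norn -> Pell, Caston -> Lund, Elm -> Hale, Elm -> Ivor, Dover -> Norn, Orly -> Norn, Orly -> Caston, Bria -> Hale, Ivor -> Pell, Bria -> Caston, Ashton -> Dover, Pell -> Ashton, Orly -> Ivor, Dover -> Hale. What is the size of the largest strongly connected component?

11

{Elm, Bria, Hale, Ivor, Lund, Norn, Orly, Pell, Dover, Ashton, Caston} are all mutually reachable — one SCC of size 11.
The largest has 11 vertices.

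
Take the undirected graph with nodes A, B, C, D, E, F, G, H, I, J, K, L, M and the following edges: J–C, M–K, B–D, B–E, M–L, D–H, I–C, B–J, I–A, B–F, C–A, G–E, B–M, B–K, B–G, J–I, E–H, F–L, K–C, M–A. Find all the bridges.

The edges on the cycle B-G-E-B are not bridges since each lies on that cycle.
Every edge lies on some cycle, so there are no bridges.

none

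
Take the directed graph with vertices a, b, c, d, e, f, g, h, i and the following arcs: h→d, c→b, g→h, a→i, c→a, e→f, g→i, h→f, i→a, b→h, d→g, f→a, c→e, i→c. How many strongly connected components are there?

1

{a, b, c, d, e, f, g, h, i} are all mutually reachable — one SCC of size 9.
That gives 1 strongly connected component.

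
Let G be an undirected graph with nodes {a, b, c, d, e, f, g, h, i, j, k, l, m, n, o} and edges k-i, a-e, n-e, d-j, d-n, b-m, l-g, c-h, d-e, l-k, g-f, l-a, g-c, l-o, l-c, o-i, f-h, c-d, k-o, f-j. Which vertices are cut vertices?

l

Removing l increases the component count from 2 to 3, so l is a cut vertex.
By contrast removing a leaves 2 components; it is not a cut vertex. No other vertex is a cut vertex either.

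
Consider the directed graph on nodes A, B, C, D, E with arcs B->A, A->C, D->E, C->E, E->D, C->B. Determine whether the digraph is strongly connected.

There is no directed path from D to A, so the graph is not strongly connected.

No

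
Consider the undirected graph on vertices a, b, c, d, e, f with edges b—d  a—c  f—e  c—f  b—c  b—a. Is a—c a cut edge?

No

After removing a—c, the path a-b-c still connects them, so the edge is not a bridge.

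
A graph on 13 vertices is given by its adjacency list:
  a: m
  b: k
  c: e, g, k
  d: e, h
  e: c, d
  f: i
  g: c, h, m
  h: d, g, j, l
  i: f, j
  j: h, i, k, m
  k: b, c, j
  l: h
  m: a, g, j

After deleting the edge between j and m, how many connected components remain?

1

j and m are still connected via j-h-g-m, so the component count stays at 1.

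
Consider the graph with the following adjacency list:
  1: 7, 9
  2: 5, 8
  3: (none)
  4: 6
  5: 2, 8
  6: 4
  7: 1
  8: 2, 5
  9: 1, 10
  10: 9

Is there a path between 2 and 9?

The component containing 2 is {2, 5, 8}, and 9 is not in it.

No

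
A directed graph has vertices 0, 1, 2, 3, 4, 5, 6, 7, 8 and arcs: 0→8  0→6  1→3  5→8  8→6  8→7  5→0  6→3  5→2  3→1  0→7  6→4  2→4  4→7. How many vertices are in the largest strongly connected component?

2

{1, 3} are all mutually reachable — one SCC of size 2.
{6} is an SCC by itself.
{5} is an SCC by itself.
{2} is an SCC by itself.
{7} is an SCC by itself.
(and 3 more singleton SCCs)
The largest has 2 vertices.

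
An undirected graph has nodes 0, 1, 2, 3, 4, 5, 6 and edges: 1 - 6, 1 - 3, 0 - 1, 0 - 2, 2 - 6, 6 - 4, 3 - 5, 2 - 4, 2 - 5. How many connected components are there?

Starting from 0 we can reach 0, 1, 2, 3, 4, 5, 6. That is one component of size 7.
Total: 1 component.

1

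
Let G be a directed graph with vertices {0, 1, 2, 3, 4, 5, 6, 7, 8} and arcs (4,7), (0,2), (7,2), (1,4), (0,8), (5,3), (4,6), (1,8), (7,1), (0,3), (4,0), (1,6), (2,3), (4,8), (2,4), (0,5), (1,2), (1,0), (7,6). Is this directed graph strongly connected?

No

There is no directed path from 8 to 1, so the graph is not strongly connected.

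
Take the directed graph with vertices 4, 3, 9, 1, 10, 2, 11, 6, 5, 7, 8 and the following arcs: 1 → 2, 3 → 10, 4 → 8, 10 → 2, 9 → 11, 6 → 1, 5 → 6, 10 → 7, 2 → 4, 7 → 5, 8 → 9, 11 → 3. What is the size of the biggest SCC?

11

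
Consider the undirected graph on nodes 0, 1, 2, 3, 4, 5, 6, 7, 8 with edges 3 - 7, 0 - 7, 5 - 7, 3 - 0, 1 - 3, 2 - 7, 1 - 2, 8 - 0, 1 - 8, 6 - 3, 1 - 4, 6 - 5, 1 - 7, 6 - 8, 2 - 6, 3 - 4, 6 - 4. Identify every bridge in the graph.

The edges on the cycle 2-6-5-7-2 are not bridges since each lies on that cycle.
Every edge lies on some cycle, so there are no bridges.

none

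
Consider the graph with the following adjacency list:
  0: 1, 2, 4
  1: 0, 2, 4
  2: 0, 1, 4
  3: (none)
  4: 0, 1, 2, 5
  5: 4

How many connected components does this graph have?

2

3 is isolated — a component by itself.
Starting from 0 we can reach 0, 1, 2, 4, 5. That is one component of size 5.
Total: 2 components.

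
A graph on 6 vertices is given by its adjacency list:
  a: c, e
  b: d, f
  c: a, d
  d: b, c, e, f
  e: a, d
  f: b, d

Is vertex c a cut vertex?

No

Deleting c leaves 1 component (was 1) (its neighbors a, d remain connected to each other), so c is not a cut vertex.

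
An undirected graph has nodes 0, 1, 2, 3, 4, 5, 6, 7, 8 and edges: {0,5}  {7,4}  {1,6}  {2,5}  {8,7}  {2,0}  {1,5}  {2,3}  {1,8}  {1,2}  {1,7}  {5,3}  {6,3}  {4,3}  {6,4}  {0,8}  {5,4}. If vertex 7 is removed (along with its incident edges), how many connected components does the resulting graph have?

With 7 gone, the remaining components are: {0, 1, 2, 3, 4, 5, 6, 8}.
That is 1 component.

1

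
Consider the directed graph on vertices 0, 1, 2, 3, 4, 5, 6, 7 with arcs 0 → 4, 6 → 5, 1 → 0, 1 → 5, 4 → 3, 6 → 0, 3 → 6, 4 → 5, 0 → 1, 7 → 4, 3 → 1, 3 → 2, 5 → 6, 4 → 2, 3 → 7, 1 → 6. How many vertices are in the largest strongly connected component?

7

{0, 1, 3, 4, 5, 6, 7} are all mutually reachable — one SCC of size 7.
{2} is an SCC by itself.
The largest has 7 vertices.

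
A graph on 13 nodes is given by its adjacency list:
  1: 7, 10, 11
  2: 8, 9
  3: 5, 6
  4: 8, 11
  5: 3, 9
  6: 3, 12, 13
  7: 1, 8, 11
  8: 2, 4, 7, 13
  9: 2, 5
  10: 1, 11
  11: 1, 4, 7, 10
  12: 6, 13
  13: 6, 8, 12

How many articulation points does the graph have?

1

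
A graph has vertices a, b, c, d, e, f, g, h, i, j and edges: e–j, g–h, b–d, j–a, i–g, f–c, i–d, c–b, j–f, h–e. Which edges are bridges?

a-j

The edges on the cycle i-g-h-e-j-f-c-b-d-i are not bridges since each lies on that cycle.
But removing a–j disconnects a from j — this is a bridge.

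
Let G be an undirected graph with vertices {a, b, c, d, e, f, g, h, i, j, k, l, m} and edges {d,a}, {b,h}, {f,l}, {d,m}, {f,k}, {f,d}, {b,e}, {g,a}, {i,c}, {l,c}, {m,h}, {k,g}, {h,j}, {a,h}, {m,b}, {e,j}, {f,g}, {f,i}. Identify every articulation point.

Removing f increases the component count from 1 to 2, so f is a cut vertex.
By contrast removing e leaves 1 component; it is not a cut vertex. No other vertex is a cut vertex either.

f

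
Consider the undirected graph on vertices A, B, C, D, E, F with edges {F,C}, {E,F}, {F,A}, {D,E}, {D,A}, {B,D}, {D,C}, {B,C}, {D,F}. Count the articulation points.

Removing B, for instance, still leaves 1 component. No single vertex removal increases the component count — the graph has no articulation points.

0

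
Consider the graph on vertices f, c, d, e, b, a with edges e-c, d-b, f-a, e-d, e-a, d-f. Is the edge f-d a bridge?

After removing f-d, the path f-a-e-d still connects them, so the edge is not a bridge.

No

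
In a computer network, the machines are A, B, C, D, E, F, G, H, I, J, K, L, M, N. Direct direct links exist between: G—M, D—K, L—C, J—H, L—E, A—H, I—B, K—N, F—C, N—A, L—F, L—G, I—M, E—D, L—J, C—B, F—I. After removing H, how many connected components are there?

With H gone, the remaining components are: {A, B, C, D, E, F, G, I, J, K, L, M, N}.
That is 1 component.

1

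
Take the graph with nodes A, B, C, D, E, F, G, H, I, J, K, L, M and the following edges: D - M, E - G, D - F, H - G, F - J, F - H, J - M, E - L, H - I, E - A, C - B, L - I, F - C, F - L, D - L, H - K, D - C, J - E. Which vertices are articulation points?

Removing C increases the component count from 1 to 2, so C is a cut vertex.
Removing E increases the component count from 1 to 2, so E is a cut vertex.
Removing H increases the component count from 1 to 2, so H is a cut vertex.
By contrast removing I leaves 1 component; it is not a cut vertex. No other vertex is a cut vertex either.

C, E, H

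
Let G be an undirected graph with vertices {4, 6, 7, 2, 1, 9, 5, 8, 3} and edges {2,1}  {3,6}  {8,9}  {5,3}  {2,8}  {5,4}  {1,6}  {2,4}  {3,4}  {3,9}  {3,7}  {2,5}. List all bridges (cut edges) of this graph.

The edges on the cycle 5-3-4-5 are not bridges since each lies on that cycle.
But removing 7–3 disconnects 7 from 3 — this is a bridge.

3-7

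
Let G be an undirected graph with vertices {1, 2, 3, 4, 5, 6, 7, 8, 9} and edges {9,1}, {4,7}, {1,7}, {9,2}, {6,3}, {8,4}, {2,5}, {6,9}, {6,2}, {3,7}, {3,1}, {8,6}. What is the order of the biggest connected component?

9

Starting from 1 we can reach 1, 2, 3, 4, 5, 6, 7, 8, 9. That is one component of size 9.
The largest has 9 vertices.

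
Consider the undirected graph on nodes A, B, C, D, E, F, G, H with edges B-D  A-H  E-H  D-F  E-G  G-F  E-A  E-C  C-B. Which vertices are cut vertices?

E

Removing E increases the component count from 1 to 2, so E is a cut vertex.
By contrast removing F leaves 1 component; it is not a cut vertex. No other vertex is a cut vertex either.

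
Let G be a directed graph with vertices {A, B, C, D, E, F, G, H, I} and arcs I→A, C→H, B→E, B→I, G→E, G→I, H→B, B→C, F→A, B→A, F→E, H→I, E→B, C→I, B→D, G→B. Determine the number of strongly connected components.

{B, C, E, H} are all mutually reachable — one SCC of size 4.
{D} is an SCC by itself.
{F} is an SCC by itself.
{A} is an SCC by itself.
{G} is an SCC by itself.
(and 1 more singleton SCC)
That gives 6 strongly connected components.

6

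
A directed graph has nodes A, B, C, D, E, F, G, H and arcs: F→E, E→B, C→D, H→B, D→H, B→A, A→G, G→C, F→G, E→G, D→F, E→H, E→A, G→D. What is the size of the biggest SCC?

{A, B, C, D, E, F, G, H} are all mutually reachable — one SCC of size 8.
The largest has 8 vertices.

8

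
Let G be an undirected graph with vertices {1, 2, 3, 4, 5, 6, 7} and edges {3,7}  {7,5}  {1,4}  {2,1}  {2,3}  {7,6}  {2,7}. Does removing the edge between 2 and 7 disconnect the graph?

After removing 2—7, the path 2-3-7 still connects them, so the edge is not a bridge.

No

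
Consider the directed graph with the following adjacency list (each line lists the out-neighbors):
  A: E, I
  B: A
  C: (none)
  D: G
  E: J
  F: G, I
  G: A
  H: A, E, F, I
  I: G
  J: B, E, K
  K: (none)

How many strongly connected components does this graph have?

6

{A, B, E, G, I, J} are all mutually reachable — one SCC of size 6.
{C} is an SCC by itself.
{D} is an SCC by itself.
{F} is an SCC by itself.
{K} is an SCC by itself.
(and 1 more singleton SCC)
That gives 6 strongly connected components.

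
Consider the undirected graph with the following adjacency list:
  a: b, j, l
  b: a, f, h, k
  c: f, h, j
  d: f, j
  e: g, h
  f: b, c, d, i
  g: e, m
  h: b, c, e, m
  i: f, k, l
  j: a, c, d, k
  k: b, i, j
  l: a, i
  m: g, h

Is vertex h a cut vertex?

Deleting h raises the number of components from 1 to 2, so h is a cut vertex.

Yes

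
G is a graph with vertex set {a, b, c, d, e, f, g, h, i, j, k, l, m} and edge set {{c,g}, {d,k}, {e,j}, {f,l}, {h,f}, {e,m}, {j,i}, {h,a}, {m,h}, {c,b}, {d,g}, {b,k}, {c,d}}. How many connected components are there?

Starting from b we can reach b, c, d, g, k. That is one component of size 5.
Starting from a we can reach a, e, f, h, i, j, l, m. That is one component of size 8.
Total: 2 components.

2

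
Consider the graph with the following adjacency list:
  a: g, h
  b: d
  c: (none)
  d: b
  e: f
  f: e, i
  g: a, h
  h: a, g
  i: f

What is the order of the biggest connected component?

c is isolated — a component by itself.
Starting from b we can reach b, d. That is one component of size 2.
Starting from a we can reach a, g, h. That is one component of size 3.
Starting from e we can reach e, f, i. That is one component of size 3.
The largest has 3 vertices.

3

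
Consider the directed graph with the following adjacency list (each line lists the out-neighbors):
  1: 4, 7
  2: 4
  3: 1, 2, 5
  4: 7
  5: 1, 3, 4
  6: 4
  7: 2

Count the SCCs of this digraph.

4

{2, 4, 7} are all mutually reachable — one SCC of size 3.
{3, 5} are all mutually reachable — one SCC of size 2.
{1} is an SCC by itself.
{6} is an SCC by itself.
That gives 4 strongly connected components.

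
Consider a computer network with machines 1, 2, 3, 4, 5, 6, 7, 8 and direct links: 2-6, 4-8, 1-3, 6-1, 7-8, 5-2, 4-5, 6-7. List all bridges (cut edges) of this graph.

The edges on the cycle 4-5-2-6-7-8-4 are not bridges since each lies on that cycle.
But removing 1-3 disconnects 1 from 3; removing 6-1 disconnects 6 from 1 — these are bridges.

1-3, 1-6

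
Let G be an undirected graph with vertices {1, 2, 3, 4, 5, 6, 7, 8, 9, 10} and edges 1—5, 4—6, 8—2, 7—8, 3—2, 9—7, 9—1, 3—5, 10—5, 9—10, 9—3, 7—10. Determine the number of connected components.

Starting from 4 we can reach 4, 6. That is one component of size 2.
Starting from 1 we can reach 1, 2, 3, 5, 7, 8, 9, 10. That is one component of size 8.
Total: 2 components.

2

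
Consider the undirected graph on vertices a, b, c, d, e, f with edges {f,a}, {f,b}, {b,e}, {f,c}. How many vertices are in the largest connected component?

5

d is isolated — a component by itself.
Starting from a we can reach a, b, c, e, f. That is one component of size 5.
The largest has 5 vertices.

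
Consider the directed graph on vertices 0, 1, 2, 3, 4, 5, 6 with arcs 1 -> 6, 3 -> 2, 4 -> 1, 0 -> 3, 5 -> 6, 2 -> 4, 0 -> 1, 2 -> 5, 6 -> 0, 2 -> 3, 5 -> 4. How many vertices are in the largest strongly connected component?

7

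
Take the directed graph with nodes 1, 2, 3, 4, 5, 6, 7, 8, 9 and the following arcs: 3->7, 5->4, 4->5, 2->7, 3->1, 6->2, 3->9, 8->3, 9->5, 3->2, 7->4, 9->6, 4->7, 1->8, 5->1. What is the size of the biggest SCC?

9

{1, 2, 3, 4, 5, 6, 7, 8, 9} are all mutually reachable — one SCC of size 9.
The largest has 9 vertices.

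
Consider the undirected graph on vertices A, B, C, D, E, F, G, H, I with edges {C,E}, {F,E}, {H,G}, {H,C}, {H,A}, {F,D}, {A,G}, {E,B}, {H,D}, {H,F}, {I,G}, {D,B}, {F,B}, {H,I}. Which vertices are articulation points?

H

Removing H increases the component count from 1 to 2, so H is a cut vertex.
By contrast removing E leaves 1 component; it is not a cut vertex. No other vertex is a cut vertex either.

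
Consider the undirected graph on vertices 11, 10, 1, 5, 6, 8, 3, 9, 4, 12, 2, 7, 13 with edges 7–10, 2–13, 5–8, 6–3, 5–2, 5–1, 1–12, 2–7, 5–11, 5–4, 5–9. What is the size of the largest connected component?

Starting from 3 we can reach 3, 6. That is one component of size 2.
Starting from 1 we can reach 1, 2, 4, 5, 7, 8, 9, 10, 11, 12, 13. That is one component of size 11.
The largest has 11 vertices.

11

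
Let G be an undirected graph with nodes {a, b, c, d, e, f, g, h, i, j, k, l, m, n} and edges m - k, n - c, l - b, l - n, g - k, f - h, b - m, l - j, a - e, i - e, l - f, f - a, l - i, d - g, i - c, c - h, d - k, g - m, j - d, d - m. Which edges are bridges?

none

The edges on the cycle l-n-c-h-f-l are not bridges since each lies on that cycle.
Every edge lies on some cycle, so there are no bridges.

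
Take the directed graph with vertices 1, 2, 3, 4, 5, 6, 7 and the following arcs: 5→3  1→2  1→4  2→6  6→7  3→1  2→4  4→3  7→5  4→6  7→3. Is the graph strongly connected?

Yes

From 3 we can reach every vertex (1, 2, 3, 4, 5, 6, 7), and every vertex can reach 3 (1, 2, 3, 4, 5, 6, 7). So the whole graph is one strongly connected component.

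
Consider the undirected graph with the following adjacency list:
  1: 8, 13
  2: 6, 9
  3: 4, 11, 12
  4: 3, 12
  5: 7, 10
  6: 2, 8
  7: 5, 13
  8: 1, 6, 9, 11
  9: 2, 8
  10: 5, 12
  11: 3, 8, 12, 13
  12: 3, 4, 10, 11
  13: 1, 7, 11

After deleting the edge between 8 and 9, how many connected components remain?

1

8 and 9 are still connected via 8-6-2-9, so the component count stays at 1.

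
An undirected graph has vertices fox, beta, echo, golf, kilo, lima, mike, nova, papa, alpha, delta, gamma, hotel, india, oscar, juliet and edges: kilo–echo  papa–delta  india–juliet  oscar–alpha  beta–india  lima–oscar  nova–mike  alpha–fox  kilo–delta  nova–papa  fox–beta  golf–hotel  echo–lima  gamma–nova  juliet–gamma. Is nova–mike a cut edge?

Removing nova–mike leaves no path between nova and mike: the component count goes from 2 to 3. So it is a bridge.

Yes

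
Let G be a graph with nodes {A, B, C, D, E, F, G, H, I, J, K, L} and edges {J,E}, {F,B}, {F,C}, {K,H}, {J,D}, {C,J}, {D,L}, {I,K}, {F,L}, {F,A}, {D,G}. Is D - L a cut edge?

No

After removing D - L, the path D-J-C-F-L still connects them, so the edge is not a bridge.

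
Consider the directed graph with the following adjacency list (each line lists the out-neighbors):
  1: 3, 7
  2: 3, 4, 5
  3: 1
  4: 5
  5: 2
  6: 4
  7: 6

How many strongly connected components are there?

1

{1, 2, 3, 4, 5, 6, 7} are all mutually reachable — one SCC of size 7.
That gives 1 strongly connected component.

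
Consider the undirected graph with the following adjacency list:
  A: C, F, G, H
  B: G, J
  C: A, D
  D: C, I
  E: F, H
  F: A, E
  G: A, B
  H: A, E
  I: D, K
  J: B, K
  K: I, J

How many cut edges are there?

0

The edges on the cycle A-F-E-H-A are not bridges since each lies on that cycle.
Every edge lies on some cycle, so there are no bridges.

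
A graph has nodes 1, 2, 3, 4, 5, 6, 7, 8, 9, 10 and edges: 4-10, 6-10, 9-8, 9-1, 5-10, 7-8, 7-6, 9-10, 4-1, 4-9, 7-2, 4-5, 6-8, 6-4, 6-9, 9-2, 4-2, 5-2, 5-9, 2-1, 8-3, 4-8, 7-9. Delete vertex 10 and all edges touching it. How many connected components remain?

1

With 10 gone, the remaining components are: {1, 2, 3, 4, 5, 6, 7, 8, 9}.
That is 1 component.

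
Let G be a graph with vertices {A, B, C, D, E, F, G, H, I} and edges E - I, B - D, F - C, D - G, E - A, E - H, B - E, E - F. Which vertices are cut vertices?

B, D, E, F

Removing B increases the component count from 1 to 2, so B is a cut vertex.
Removing D increases the component count from 1 to 2, so D is a cut vertex.
Removing E increases the component count from 1 to 5, so E is a cut vertex.
Likewise F is a cut vertex.
By contrast removing H leaves 1 component; it is not a cut vertex. No other vertex is a cut vertex either.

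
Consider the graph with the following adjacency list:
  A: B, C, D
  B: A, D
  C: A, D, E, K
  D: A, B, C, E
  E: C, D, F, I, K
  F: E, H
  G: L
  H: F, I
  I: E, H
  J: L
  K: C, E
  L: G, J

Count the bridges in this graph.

The edges on the cycle E-I-H-F-E are not bridges since each lies on that cycle.
But removing L-G disconnects L from G; removing J-L disconnects J from L — these are bridges.
That makes 2 bridges.

2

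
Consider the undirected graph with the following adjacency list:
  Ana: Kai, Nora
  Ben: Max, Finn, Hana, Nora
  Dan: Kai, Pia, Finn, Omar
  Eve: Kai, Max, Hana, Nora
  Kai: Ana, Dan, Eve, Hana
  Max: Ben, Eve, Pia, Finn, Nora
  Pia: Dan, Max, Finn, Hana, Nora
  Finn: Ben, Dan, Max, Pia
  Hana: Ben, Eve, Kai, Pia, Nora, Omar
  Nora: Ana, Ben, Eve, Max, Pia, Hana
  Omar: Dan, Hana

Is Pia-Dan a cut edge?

After removing Pia-Dan, the path Pia-Finn-Dan still connects them, so the edge is not a bridge.

No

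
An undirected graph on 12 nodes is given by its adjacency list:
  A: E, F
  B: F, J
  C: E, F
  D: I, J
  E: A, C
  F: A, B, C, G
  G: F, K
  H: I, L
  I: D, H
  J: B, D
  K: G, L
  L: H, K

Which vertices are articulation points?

F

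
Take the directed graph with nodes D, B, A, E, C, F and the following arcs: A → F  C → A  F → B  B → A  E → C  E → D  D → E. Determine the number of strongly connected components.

3

{A, B, F} are all mutually reachable — one SCC of size 3.
{D, E} are all mutually reachable — one SCC of size 2.
{C} is an SCC by itself.
That gives 3 strongly connected components.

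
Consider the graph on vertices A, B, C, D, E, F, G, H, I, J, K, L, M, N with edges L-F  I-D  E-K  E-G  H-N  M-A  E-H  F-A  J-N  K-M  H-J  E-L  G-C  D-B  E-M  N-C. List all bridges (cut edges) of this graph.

The edges on the cycle E-L-F-A-M-E are not bridges since each lies on that cycle.
But removing D-B disconnects D from B; removing I-D disconnects I from D — these are bridges.

B-D, D-I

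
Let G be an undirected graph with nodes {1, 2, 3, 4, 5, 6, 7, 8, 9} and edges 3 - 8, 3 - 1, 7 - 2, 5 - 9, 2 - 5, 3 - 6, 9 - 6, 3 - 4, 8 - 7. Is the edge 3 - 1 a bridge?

Yes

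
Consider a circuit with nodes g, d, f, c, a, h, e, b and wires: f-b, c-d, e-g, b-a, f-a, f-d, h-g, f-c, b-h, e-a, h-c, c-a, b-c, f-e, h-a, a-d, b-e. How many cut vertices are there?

0

Removing d, for instance, still leaves 1 component. No single vertex removal increases the component count — the graph has no articulation points.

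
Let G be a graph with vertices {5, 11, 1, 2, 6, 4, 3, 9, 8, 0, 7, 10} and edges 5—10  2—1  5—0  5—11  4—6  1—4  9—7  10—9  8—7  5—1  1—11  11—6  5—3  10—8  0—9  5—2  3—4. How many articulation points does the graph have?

1

Removing 5 increases the component count from 1 to 2, so 5 is a cut vertex.
By contrast removing 3 leaves 1 component; it is not a cut vertex. No other vertex is a cut vertex either.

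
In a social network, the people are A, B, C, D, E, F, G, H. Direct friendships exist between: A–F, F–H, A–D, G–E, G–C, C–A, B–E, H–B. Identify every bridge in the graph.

The edges on the cycle G-C-A-F-H-B-E-G are not bridges since each lies on that cycle.
But removing A–D disconnects A from D — this is a bridge.

A-D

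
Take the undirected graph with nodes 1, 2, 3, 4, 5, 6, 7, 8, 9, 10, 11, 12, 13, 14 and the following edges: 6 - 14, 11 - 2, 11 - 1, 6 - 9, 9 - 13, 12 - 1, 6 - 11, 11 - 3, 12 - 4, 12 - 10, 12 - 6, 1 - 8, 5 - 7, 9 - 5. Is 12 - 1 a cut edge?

After removing 12 - 1, the path 12-6-11-1 still connects them, so the edge is not a bridge.

No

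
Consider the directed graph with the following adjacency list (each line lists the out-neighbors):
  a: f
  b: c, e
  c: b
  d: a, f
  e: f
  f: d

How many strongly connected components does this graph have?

{a, d, f} are all mutually reachable — one SCC of size 3.
{b, c} are all mutually reachable — one SCC of size 2.
{e} is an SCC by itself.
That gives 3 strongly connected components.

3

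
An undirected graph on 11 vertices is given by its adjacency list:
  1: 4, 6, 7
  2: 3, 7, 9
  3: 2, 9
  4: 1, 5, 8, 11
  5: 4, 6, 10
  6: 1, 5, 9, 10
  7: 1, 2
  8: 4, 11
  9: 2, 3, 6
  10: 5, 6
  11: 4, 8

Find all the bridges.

none

The edges on the cycle 4-11-8-4 are not bridges since each lies on that cycle.
Every edge lies on some cycle, so there are no bridges.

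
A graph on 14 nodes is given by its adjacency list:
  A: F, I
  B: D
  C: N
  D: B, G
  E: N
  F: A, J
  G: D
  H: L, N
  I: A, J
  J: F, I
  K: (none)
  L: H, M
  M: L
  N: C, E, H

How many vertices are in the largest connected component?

K is isolated — a component by itself.
Starting from B we can reach B, D, G. That is one component of size 3.
Starting from A we can reach A, F, I, J. That is one component of size 4.
Starting from C we can reach C, E, H, L, M, N. That is one component of size 6.
The largest has 6 vertices.

6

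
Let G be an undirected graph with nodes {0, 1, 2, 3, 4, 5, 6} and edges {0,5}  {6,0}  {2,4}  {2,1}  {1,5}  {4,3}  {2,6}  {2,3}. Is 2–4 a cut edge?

No

After removing 2–4, the path 2-3-4 still connects them, so the edge is not a bridge.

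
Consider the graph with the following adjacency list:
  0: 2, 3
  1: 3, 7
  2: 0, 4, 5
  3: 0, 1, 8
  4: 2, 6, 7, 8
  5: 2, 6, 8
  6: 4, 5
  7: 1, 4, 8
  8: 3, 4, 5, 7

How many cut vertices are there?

0

Removing 0, for instance, still leaves 1 component. No single vertex removal increases the component count — the graph has no articulation points.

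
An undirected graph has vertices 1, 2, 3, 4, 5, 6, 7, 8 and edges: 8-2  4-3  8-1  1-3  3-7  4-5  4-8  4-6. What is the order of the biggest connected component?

8

Starting from 1 we can reach 1, 2, 3, 4, 5, 6, 7, 8. That is one component of size 8.
The largest has 8 vertices.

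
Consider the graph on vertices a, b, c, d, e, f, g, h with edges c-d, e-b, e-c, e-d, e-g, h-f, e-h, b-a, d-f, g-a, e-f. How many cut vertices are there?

Removing e increases the component count from 1 to 2, so e is a cut vertex.
By contrast removing b leaves 1 component; it is not a cut vertex. No other vertex is a cut vertex either.

1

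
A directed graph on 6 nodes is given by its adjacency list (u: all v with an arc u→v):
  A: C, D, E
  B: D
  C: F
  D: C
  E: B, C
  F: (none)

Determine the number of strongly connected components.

{C} is an SCC by itself.
{A} is an SCC by itself.
{E} is an SCC by itself.
{B} is an SCC by itself.
{D} is an SCC by itself.
(and 1 more singleton SCC)
That gives 6 strongly connected components.

6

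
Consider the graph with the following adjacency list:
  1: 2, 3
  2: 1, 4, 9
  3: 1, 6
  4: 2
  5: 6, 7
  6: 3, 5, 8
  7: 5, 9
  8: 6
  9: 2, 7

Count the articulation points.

Removing 2 increases the component count from 1 to 2, so 2 is a cut vertex.
Removing 6 increases the component count from 1 to 2, so 6 is a cut vertex.
By contrast removing 1 leaves 1 component; it is not a cut vertex. No other vertex is a cut vertex either.

2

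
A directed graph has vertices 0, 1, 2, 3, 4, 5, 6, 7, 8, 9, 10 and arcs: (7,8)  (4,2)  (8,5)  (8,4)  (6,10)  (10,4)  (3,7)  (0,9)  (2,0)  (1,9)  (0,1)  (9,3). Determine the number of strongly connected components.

4

{0, 1, 2, 3, 4, 7, 8, 9} are all mutually reachable — one SCC of size 8.
{10} is an SCC by itself.
{5} is an SCC by itself.
{6} is an SCC by itself.
That gives 4 strongly connected components.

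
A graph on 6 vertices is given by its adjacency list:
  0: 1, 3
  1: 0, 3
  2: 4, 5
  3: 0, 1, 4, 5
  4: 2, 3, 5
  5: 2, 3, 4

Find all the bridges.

none

The edges on the cycle 3-0-1-3 are not bridges since each lies on that cycle.
Every edge lies on some cycle, so there are no bridges.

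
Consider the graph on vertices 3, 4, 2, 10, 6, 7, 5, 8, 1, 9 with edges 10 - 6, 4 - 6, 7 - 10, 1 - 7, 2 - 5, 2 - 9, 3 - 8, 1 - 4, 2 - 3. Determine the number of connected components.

2

Starting from 2 we can reach 2, 3, 5, 8, 9. That is one component of size 5.
Starting from 1 we can reach 1, 4, 6, 7, 10. That is one component of size 5.
Total: 2 components.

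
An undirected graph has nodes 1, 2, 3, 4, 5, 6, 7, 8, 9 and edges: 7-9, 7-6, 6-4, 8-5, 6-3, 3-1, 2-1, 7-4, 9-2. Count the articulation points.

0

Removing 8, for instance, still leaves 2 components. No single vertex removal increases the component count — the graph has no articulation points.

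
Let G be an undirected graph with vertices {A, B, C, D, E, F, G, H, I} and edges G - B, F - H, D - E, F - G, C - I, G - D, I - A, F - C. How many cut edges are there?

removing G - F disconnects G from F; removing F - C disconnects F from C; removing E - D disconnects E from D; removing H - F disconnects H from F — these are bridges.
In total 8 edges are bridges.

8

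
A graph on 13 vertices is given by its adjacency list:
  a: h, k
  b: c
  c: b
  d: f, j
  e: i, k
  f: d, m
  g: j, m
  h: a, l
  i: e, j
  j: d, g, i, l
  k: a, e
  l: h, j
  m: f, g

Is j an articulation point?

Yes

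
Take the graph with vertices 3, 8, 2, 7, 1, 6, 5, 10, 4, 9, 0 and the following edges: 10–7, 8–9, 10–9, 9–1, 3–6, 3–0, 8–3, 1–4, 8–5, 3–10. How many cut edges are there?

The edges on the cycle 8-3-10-9-8 are not bridges since each lies on that cycle.
But removing 9–1 disconnects 9 from 1; removing 3–0 disconnects 3 from 0; removing 10–7 disconnects 10 from 7; removing 8–5 disconnects 8 from 5 — these are bridges.
In total 6 edges are bridges.

6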